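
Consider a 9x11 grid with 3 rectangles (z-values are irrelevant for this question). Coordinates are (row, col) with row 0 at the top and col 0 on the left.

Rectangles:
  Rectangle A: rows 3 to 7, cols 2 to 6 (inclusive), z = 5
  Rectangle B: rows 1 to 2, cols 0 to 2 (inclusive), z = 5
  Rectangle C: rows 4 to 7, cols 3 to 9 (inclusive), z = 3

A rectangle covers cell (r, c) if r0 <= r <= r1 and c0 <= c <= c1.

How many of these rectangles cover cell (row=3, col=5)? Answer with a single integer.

Answer: 1

Derivation:
Check cell (3,5):
  A: rows 3-7 cols 2-6 -> covers
  B: rows 1-2 cols 0-2 -> outside (row miss)
  C: rows 4-7 cols 3-9 -> outside (row miss)
Count covering = 1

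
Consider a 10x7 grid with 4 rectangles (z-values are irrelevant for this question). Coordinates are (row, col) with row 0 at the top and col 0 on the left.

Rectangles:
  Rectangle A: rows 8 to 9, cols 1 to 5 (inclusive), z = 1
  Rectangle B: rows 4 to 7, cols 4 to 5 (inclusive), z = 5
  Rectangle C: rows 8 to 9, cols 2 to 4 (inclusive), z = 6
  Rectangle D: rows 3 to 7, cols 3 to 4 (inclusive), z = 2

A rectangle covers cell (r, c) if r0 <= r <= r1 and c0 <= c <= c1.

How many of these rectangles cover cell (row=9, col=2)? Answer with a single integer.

Answer: 2

Derivation:
Check cell (9,2):
  A: rows 8-9 cols 1-5 -> covers
  B: rows 4-7 cols 4-5 -> outside (row miss)
  C: rows 8-9 cols 2-4 -> covers
  D: rows 3-7 cols 3-4 -> outside (row miss)
Count covering = 2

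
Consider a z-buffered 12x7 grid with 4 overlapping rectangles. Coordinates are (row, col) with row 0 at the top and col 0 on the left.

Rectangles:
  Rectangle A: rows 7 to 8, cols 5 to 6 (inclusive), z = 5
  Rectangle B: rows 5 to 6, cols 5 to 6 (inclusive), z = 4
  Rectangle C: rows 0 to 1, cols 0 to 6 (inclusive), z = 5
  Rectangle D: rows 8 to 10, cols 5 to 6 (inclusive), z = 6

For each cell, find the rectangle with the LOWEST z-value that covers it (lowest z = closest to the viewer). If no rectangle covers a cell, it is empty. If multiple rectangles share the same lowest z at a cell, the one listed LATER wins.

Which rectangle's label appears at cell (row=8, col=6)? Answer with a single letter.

Check cell (8,6):
  A: rows 7-8 cols 5-6 z=5 -> covers; best now A (z=5)
  B: rows 5-6 cols 5-6 -> outside (row miss)
  C: rows 0-1 cols 0-6 -> outside (row miss)
  D: rows 8-10 cols 5-6 z=6 -> covers; best now A (z=5)
Winner: A at z=5

Answer: A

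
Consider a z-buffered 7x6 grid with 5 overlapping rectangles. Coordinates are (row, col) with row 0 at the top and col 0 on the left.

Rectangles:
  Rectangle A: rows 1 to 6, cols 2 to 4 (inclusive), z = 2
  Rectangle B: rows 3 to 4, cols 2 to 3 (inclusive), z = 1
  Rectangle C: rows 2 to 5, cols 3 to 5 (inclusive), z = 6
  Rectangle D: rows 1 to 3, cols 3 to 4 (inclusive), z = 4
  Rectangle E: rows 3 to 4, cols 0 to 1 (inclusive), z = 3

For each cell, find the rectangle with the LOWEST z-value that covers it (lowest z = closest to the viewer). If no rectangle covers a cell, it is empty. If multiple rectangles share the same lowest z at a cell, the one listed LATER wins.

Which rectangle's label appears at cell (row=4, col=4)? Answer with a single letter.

Check cell (4,4):
  A: rows 1-6 cols 2-4 z=2 -> covers; best now A (z=2)
  B: rows 3-4 cols 2-3 -> outside (col miss)
  C: rows 2-5 cols 3-5 z=6 -> covers; best now A (z=2)
  D: rows 1-3 cols 3-4 -> outside (row miss)
  E: rows 3-4 cols 0-1 -> outside (col miss)
Winner: A at z=2

Answer: A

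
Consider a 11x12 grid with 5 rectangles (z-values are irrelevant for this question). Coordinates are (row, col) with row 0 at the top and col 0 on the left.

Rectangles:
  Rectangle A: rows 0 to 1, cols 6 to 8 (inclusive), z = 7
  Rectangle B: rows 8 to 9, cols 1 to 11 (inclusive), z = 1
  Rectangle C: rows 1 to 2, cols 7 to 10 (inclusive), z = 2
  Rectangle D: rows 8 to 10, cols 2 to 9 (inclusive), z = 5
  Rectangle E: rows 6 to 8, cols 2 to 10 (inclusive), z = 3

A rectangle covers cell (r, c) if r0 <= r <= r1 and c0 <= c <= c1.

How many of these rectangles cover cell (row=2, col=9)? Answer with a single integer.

Answer: 1

Derivation:
Check cell (2,9):
  A: rows 0-1 cols 6-8 -> outside (row miss)
  B: rows 8-9 cols 1-11 -> outside (row miss)
  C: rows 1-2 cols 7-10 -> covers
  D: rows 8-10 cols 2-9 -> outside (row miss)
  E: rows 6-8 cols 2-10 -> outside (row miss)
Count covering = 1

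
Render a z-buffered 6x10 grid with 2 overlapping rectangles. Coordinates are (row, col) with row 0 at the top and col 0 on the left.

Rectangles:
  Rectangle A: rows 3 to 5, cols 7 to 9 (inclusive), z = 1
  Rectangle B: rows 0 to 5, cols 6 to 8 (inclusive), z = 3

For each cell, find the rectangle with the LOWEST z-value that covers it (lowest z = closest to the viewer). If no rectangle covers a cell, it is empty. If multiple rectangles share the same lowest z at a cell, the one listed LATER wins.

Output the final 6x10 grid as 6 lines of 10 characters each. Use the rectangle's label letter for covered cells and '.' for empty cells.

......BBB.
......BBB.
......BBB.
......BAAA
......BAAA
......BAAA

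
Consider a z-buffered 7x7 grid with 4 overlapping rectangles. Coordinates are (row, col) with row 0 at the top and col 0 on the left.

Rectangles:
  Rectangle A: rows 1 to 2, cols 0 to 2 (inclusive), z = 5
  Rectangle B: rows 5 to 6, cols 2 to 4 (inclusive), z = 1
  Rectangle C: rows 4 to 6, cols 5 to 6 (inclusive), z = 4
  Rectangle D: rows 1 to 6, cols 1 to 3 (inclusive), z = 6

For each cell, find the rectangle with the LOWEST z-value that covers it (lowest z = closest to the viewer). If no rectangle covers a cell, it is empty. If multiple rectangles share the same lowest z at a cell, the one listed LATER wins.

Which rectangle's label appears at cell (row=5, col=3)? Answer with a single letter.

Check cell (5,3):
  A: rows 1-2 cols 0-2 -> outside (row miss)
  B: rows 5-6 cols 2-4 z=1 -> covers; best now B (z=1)
  C: rows 4-6 cols 5-6 -> outside (col miss)
  D: rows 1-6 cols 1-3 z=6 -> covers; best now B (z=1)
Winner: B at z=1

Answer: B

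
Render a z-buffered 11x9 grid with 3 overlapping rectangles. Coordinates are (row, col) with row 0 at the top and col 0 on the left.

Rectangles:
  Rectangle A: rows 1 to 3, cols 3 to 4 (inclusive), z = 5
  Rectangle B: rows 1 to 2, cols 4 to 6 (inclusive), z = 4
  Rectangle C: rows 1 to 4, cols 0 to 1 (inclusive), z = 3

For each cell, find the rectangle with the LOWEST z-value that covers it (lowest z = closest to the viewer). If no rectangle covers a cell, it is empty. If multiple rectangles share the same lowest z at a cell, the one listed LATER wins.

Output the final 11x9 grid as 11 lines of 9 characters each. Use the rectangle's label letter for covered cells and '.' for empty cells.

.........
CC.ABBB..
CC.ABBB..
CC.AA....
CC.......
.........
.........
.........
.........
.........
.........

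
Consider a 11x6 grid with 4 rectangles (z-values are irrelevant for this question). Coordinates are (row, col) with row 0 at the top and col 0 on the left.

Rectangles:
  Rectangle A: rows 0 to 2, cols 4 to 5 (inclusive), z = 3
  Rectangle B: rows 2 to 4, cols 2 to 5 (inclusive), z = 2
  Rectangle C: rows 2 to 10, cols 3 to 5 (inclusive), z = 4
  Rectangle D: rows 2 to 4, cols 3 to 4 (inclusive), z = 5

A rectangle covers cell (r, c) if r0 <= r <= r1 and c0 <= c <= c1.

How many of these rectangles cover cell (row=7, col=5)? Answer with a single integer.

Answer: 1

Derivation:
Check cell (7,5):
  A: rows 0-2 cols 4-5 -> outside (row miss)
  B: rows 2-4 cols 2-5 -> outside (row miss)
  C: rows 2-10 cols 3-5 -> covers
  D: rows 2-4 cols 3-4 -> outside (row miss)
Count covering = 1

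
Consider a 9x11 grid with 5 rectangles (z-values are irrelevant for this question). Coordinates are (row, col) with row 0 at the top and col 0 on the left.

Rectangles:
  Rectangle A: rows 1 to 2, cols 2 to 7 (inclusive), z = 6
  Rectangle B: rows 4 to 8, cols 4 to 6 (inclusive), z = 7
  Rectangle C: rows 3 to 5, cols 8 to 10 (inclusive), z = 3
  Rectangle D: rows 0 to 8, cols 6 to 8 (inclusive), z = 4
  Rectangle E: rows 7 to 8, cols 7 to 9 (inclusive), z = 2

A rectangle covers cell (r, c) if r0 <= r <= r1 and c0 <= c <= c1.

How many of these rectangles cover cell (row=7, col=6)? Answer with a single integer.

Answer: 2

Derivation:
Check cell (7,6):
  A: rows 1-2 cols 2-7 -> outside (row miss)
  B: rows 4-8 cols 4-6 -> covers
  C: rows 3-5 cols 8-10 -> outside (row miss)
  D: rows 0-8 cols 6-8 -> covers
  E: rows 7-8 cols 7-9 -> outside (col miss)
Count covering = 2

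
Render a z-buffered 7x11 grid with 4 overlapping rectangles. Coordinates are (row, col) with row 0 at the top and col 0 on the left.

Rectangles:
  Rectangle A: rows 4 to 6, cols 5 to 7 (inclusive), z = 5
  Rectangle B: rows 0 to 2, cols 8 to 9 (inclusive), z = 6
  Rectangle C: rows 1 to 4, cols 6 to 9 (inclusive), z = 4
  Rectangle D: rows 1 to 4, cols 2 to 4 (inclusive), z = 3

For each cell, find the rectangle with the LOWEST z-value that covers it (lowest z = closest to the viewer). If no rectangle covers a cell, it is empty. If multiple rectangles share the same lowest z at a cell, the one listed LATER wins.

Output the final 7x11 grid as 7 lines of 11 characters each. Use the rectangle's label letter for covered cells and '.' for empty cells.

........BB.
..DDD.CCCC.
..DDD.CCCC.
..DDD.CCCC.
..DDDACCCC.
.....AAA...
.....AAA...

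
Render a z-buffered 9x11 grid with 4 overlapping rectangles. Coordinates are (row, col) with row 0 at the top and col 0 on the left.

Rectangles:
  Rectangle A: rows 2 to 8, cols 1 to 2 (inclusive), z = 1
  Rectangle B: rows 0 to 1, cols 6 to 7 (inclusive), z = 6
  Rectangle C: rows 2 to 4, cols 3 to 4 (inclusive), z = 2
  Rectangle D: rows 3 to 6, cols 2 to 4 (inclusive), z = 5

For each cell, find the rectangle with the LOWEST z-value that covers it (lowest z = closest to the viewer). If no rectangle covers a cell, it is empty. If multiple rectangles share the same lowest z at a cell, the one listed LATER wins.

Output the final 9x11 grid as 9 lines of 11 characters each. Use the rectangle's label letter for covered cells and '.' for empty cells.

......BB...
......BB...
.AACC......
.AACC......
.AACC......
.AADD......
.AADD......
.AA........
.AA........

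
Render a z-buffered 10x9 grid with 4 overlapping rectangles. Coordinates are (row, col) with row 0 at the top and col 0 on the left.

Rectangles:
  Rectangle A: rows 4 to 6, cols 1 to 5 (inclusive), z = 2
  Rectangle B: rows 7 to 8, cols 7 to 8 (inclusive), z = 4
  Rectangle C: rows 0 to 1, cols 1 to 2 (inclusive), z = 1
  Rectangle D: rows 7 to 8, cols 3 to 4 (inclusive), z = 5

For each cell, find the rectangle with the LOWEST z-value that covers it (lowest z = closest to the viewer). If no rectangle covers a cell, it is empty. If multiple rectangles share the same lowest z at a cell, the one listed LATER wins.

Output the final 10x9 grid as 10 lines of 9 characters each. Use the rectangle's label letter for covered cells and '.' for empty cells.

.CC......
.CC......
.........
.........
.AAAAA...
.AAAAA...
.AAAAA...
...DD..BB
...DD..BB
.........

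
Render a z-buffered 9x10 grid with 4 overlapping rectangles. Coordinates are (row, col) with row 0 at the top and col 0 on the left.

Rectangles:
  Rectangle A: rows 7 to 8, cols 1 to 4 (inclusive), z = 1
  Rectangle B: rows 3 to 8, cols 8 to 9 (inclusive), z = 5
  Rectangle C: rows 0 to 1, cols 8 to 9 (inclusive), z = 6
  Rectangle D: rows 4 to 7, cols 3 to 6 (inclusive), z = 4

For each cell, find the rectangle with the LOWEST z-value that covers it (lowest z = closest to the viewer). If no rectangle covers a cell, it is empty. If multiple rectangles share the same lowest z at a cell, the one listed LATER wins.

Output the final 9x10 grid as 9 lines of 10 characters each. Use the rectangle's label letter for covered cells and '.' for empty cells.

........CC
........CC
..........
........BB
...DDDD.BB
...DDDD.BB
...DDDD.BB
.AAAADD.BB
.AAAA...BB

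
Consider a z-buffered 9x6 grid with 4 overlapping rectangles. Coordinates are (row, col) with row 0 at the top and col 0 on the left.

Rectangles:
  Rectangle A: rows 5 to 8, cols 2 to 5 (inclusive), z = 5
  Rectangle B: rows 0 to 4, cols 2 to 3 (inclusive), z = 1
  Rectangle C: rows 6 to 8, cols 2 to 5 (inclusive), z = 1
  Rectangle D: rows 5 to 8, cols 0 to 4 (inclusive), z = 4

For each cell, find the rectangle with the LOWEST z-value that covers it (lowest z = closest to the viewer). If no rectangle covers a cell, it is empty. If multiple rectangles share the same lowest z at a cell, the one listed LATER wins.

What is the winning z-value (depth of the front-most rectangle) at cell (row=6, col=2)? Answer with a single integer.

Answer: 1

Derivation:
Check cell (6,2):
  A: rows 5-8 cols 2-5 z=5 -> covers; best now A (z=5)
  B: rows 0-4 cols 2-3 -> outside (row miss)
  C: rows 6-8 cols 2-5 z=1 -> covers; best now C (z=1)
  D: rows 5-8 cols 0-4 z=4 -> covers; best now C (z=1)
Winner: C at z=1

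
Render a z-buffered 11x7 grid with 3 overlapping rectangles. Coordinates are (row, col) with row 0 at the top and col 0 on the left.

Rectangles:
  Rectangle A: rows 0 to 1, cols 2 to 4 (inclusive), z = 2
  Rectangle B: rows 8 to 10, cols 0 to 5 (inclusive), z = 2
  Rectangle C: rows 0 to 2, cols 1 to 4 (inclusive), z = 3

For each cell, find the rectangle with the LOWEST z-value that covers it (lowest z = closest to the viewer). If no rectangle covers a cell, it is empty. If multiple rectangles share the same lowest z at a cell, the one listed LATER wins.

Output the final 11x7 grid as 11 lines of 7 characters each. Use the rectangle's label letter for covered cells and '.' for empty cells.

.CAAA..
.CAAA..
.CCCC..
.......
.......
.......
.......
.......
BBBBBB.
BBBBBB.
BBBBBB.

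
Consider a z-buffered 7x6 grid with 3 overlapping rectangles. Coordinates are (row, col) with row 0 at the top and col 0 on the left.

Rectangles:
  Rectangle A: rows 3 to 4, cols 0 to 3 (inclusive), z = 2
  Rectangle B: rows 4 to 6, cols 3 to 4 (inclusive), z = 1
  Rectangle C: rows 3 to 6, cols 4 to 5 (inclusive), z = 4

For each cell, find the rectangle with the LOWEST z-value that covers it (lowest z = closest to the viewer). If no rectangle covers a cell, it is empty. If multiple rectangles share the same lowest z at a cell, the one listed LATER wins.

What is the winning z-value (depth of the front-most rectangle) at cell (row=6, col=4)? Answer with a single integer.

Answer: 1

Derivation:
Check cell (6,4):
  A: rows 3-4 cols 0-3 -> outside (row miss)
  B: rows 4-6 cols 3-4 z=1 -> covers; best now B (z=1)
  C: rows 3-6 cols 4-5 z=4 -> covers; best now B (z=1)
Winner: B at z=1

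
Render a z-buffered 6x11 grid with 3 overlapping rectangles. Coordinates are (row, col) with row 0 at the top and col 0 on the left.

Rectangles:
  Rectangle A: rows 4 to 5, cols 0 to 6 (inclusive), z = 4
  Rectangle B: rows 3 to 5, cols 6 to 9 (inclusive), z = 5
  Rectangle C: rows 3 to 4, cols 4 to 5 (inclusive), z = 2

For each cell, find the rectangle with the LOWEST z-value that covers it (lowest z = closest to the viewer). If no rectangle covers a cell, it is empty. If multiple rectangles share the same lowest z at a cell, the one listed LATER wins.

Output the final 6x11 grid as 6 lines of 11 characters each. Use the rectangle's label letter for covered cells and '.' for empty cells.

...........
...........
...........
....CCBBBB.
AAAACCABBB.
AAAAAAABBB.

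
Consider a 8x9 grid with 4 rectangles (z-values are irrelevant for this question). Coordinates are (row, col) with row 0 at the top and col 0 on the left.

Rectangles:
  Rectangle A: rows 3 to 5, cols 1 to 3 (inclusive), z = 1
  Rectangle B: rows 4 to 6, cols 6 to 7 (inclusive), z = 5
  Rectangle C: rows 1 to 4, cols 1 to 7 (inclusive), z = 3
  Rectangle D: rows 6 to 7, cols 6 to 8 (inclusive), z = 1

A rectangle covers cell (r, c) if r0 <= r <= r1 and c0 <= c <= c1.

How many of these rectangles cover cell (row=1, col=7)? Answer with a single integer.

Check cell (1,7):
  A: rows 3-5 cols 1-3 -> outside (row miss)
  B: rows 4-6 cols 6-7 -> outside (row miss)
  C: rows 1-4 cols 1-7 -> covers
  D: rows 6-7 cols 6-8 -> outside (row miss)
Count covering = 1

Answer: 1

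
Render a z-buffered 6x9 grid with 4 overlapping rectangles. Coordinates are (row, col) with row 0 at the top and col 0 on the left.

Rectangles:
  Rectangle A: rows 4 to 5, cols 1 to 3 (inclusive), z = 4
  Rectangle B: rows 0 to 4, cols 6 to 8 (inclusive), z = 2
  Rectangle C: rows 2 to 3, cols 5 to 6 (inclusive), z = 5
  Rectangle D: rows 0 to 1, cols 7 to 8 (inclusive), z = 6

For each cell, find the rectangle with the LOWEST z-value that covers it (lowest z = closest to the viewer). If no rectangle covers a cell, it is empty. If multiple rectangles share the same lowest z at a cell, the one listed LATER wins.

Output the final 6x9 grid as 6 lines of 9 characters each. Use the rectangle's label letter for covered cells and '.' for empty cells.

......BBB
......BBB
.....CBBB
.....CBBB
.AAA..BBB
.AAA.....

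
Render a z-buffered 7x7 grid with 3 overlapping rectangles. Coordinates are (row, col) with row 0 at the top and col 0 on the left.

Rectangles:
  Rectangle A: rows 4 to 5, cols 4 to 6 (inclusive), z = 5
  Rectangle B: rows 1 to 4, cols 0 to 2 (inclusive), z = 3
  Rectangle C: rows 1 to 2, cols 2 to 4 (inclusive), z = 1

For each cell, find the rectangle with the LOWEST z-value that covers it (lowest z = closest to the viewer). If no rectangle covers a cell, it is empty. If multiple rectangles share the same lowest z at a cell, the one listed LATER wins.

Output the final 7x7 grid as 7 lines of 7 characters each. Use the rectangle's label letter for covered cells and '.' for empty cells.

.......
BBCCC..
BBCCC..
BBB....
BBB.AAA
....AAA
.......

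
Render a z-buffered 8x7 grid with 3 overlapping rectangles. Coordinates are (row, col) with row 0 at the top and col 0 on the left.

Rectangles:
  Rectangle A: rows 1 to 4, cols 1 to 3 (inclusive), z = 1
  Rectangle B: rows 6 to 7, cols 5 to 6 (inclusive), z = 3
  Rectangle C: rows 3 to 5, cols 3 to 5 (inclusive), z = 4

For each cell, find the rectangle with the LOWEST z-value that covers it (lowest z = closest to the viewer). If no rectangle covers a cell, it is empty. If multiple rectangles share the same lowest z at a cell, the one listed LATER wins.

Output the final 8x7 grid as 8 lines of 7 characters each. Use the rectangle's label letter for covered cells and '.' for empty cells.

.......
.AAA...
.AAA...
.AAACC.
.AAACC.
...CCC.
.....BB
.....BB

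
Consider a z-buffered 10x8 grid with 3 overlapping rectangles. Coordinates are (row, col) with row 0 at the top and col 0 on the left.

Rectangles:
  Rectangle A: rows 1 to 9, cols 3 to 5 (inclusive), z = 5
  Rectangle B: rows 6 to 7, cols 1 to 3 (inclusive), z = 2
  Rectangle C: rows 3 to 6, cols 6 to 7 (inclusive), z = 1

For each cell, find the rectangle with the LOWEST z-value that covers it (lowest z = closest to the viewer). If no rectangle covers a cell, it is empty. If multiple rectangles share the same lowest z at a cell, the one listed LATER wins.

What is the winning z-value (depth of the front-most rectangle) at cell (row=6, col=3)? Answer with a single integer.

Answer: 2

Derivation:
Check cell (6,3):
  A: rows 1-9 cols 3-5 z=5 -> covers; best now A (z=5)
  B: rows 6-7 cols 1-3 z=2 -> covers; best now B (z=2)
  C: rows 3-6 cols 6-7 -> outside (col miss)
Winner: B at z=2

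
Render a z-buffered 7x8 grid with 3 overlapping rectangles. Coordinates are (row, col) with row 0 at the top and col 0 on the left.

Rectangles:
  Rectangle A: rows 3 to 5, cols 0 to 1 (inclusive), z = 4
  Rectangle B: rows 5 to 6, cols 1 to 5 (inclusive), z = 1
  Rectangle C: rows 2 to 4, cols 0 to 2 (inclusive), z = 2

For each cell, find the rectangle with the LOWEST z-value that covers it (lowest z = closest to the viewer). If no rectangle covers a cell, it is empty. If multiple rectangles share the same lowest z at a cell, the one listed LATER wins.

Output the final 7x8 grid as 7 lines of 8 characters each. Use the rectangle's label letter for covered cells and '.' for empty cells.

........
........
CCC.....
CCC.....
CCC.....
ABBBBB..
.BBBBB..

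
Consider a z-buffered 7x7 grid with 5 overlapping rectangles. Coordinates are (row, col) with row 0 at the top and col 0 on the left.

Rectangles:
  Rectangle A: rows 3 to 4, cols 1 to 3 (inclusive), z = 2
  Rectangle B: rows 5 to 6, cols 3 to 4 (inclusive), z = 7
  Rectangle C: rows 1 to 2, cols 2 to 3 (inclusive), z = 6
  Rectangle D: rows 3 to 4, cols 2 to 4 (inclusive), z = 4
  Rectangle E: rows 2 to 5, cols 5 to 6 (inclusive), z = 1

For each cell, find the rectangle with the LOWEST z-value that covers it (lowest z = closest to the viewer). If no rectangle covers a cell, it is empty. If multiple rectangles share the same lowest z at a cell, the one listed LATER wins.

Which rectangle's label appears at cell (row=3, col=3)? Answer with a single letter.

Check cell (3,3):
  A: rows 3-4 cols 1-3 z=2 -> covers; best now A (z=2)
  B: rows 5-6 cols 3-4 -> outside (row miss)
  C: rows 1-2 cols 2-3 -> outside (row miss)
  D: rows 3-4 cols 2-4 z=4 -> covers; best now A (z=2)
  E: rows 2-5 cols 5-6 -> outside (col miss)
Winner: A at z=2

Answer: A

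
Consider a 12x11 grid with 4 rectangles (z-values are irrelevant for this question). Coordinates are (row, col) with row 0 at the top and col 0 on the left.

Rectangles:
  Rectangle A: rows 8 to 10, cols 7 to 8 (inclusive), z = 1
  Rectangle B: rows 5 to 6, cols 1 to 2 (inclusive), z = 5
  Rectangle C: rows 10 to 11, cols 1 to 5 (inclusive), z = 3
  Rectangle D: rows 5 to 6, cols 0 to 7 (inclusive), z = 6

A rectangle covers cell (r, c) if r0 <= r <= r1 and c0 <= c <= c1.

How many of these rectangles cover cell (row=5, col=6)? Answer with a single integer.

Check cell (5,6):
  A: rows 8-10 cols 7-8 -> outside (row miss)
  B: rows 5-6 cols 1-2 -> outside (col miss)
  C: rows 10-11 cols 1-5 -> outside (row miss)
  D: rows 5-6 cols 0-7 -> covers
Count covering = 1

Answer: 1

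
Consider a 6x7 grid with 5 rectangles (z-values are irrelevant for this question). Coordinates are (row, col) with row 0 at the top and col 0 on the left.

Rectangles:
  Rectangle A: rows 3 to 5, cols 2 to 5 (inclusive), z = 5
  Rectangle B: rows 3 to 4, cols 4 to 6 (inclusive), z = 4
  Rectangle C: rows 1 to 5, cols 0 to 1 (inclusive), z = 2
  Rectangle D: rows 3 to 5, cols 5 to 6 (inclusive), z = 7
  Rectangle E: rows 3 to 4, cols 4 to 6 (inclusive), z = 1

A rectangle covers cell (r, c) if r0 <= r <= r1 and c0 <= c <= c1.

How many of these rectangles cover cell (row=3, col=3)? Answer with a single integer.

Answer: 1

Derivation:
Check cell (3,3):
  A: rows 3-5 cols 2-5 -> covers
  B: rows 3-4 cols 4-6 -> outside (col miss)
  C: rows 1-5 cols 0-1 -> outside (col miss)
  D: rows 3-5 cols 5-6 -> outside (col miss)
  E: rows 3-4 cols 4-6 -> outside (col miss)
Count covering = 1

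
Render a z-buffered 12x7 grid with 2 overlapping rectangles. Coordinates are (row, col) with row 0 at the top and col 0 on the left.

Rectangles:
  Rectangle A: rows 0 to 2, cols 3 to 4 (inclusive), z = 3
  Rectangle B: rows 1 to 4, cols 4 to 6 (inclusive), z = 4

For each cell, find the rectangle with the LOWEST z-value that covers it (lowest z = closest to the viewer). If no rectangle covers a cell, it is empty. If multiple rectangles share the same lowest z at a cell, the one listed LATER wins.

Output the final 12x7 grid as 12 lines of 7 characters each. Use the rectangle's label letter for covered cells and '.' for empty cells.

...AA..
...AABB
...AABB
....BBB
....BBB
.......
.......
.......
.......
.......
.......
.......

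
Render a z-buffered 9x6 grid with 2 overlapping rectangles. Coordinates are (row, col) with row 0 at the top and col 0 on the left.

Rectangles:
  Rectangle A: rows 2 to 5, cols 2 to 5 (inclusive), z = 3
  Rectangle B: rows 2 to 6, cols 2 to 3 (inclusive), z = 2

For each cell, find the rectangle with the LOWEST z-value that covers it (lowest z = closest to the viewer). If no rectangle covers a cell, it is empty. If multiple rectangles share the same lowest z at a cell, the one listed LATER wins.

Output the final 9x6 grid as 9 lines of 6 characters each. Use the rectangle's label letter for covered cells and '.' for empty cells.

......
......
..BBAA
..BBAA
..BBAA
..BBAA
..BB..
......
......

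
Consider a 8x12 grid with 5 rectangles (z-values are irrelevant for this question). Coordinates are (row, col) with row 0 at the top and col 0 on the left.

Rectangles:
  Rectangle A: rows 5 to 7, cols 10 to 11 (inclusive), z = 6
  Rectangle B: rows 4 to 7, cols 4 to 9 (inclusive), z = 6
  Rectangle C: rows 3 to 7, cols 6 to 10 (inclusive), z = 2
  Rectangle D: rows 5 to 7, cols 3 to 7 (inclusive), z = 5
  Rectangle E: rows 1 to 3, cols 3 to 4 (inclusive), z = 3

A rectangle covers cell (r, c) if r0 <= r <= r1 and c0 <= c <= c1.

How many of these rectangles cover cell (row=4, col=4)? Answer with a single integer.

Check cell (4,4):
  A: rows 5-7 cols 10-11 -> outside (row miss)
  B: rows 4-7 cols 4-9 -> covers
  C: rows 3-7 cols 6-10 -> outside (col miss)
  D: rows 5-7 cols 3-7 -> outside (row miss)
  E: rows 1-3 cols 3-4 -> outside (row miss)
Count covering = 1

Answer: 1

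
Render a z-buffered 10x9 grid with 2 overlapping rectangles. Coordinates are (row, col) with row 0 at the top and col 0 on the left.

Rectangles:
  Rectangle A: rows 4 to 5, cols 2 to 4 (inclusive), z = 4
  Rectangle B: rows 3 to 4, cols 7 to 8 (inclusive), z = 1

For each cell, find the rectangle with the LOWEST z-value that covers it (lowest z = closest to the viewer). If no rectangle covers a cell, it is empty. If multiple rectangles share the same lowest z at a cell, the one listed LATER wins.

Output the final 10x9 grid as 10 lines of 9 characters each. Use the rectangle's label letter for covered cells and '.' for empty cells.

.........
.........
.........
.......BB
..AAA..BB
..AAA....
.........
.........
.........
.........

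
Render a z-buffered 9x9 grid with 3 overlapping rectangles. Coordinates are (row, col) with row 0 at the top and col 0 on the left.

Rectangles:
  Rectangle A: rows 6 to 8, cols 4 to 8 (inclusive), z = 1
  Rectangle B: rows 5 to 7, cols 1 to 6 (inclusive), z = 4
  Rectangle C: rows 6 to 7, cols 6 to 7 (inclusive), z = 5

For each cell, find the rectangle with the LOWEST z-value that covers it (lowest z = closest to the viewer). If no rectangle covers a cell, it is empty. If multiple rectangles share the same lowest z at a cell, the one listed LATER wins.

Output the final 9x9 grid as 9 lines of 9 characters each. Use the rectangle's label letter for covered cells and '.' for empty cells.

.........
.........
.........
.........
.........
.BBBBBB..
.BBBAAAAA
.BBBAAAAA
....AAAAA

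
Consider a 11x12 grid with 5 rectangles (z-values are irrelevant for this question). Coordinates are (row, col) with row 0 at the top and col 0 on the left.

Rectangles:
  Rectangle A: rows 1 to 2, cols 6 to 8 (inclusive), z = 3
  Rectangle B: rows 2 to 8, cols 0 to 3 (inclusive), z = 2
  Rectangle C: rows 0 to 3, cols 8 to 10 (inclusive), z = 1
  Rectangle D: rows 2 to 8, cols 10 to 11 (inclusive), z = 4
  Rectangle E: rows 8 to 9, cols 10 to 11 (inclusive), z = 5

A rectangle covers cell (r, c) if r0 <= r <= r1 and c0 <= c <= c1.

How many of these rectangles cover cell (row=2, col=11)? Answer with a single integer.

Check cell (2,11):
  A: rows 1-2 cols 6-8 -> outside (col miss)
  B: rows 2-8 cols 0-3 -> outside (col miss)
  C: rows 0-3 cols 8-10 -> outside (col miss)
  D: rows 2-8 cols 10-11 -> covers
  E: rows 8-9 cols 10-11 -> outside (row miss)
Count covering = 1

Answer: 1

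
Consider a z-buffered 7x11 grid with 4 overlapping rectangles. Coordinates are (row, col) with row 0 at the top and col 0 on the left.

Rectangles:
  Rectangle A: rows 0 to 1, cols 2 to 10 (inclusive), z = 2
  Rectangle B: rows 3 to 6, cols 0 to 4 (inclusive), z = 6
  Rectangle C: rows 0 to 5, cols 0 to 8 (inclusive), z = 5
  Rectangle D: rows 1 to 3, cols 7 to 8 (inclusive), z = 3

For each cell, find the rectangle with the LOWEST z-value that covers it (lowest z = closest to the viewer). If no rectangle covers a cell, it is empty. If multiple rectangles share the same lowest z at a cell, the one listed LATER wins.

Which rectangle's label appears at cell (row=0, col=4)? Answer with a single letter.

Answer: A

Derivation:
Check cell (0,4):
  A: rows 0-1 cols 2-10 z=2 -> covers; best now A (z=2)
  B: rows 3-6 cols 0-4 -> outside (row miss)
  C: rows 0-5 cols 0-8 z=5 -> covers; best now A (z=2)
  D: rows 1-3 cols 7-8 -> outside (row miss)
Winner: A at z=2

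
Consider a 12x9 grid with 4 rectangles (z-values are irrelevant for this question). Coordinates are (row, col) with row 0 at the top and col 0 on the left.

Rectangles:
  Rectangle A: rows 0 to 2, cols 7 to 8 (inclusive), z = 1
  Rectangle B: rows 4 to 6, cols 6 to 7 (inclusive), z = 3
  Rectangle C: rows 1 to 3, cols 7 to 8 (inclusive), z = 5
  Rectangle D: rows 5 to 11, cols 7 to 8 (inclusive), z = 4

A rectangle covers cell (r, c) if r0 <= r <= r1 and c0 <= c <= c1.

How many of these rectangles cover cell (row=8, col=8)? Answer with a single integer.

Check cell (8,8):
  A: rows 0-2 cols 7-8 -> outside (row miss)
  B: rows 4-6 cols 6-7 -> outside (row miss)
  C: rows 1-3 cols 7-8 -> outside (row miss)
  D: rows 5-11 cols 7-8 -> covers
Count covering = 1

Answer: 1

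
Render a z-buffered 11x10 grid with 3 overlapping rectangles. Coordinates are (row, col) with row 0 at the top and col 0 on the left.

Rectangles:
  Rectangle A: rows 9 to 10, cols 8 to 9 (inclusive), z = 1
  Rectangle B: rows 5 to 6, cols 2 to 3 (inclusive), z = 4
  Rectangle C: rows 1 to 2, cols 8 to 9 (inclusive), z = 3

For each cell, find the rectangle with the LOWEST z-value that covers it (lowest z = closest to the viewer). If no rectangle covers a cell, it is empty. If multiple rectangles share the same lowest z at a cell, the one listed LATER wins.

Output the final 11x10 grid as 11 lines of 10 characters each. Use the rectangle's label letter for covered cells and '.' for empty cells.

..........
........CC
........CC
..........
..........
..BB......
..BB......
..........
..........
........AA
........AA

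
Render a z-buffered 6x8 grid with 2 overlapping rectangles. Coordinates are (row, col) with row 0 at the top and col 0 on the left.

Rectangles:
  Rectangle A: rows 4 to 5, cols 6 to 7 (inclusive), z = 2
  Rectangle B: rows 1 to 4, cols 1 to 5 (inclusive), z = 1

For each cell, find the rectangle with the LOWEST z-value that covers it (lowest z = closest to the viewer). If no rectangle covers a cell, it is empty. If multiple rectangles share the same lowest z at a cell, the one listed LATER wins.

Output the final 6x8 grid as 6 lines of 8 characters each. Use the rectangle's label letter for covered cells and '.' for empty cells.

........
.BBBBB..
.BBBBB..
.BBBBB..
.BBBBBAA
......AA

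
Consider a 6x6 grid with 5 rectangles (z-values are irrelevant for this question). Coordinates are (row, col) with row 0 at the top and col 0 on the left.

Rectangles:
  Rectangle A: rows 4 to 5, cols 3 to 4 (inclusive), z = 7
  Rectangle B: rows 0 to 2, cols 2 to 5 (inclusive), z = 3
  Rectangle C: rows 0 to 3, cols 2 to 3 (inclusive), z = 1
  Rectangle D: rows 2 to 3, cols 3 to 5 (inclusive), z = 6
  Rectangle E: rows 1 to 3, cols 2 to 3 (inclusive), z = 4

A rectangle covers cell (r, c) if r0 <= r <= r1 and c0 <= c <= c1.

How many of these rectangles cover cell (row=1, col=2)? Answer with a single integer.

Check cell (1,2):
  A: rows 4-5 cols 3-4 -> outside (row miss)
  B: rows 0-2 cols 2-5 -> covers
  C: rows 0-3 cols 2-3 -> covers
  D: rows 2-3 cols 3-5 -> outside (row miss)
  E: rows 1-3 cols 2-3 -> covers
Count covering = 3

Answer: 3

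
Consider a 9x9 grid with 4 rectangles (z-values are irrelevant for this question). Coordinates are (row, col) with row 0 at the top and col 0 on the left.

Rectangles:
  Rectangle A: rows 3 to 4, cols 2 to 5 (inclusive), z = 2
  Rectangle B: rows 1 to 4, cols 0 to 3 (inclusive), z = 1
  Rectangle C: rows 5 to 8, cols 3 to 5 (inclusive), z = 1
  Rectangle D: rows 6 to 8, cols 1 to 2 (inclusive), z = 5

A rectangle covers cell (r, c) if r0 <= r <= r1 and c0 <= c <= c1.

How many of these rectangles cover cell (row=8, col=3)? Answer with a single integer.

Check cell (8,3):
  A: rows 3-4 cols 2-5 -> outside (row miss)
  B: rows 1-4 cols 0-3 -> outside (row miss)
  C: rows 5-8 cols 3-5 -> covers
  D: rows 6-8 cols 1-2 -> outside (col miss)
Count covering = 1

Answer: 1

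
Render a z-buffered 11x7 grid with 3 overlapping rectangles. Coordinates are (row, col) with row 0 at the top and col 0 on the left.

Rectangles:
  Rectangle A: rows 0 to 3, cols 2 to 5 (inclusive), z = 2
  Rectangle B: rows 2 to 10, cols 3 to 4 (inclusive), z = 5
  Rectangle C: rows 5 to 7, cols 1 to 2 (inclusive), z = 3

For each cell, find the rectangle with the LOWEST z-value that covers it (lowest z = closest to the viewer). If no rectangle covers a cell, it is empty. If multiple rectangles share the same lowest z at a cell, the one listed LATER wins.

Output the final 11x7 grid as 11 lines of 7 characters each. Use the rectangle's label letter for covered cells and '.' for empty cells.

..AAAA.
..AAAA.
..AAAA.
..AAAA.
...BB..
.CCBB..
.CCBB..
.CCBB..
...BB..
...BB..
...BB..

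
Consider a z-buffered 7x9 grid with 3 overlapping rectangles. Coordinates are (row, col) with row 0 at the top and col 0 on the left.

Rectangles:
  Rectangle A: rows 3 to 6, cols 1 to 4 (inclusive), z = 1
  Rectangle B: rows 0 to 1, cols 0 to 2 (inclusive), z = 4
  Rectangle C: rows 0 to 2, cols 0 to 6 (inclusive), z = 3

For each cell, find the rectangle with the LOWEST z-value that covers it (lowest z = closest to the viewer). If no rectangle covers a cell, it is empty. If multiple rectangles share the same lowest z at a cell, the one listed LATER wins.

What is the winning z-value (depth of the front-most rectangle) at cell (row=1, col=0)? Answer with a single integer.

Answer: 3

Derivation:
Check cell (1,0):
  A: rows 3-6 cols 1-4 -> outside (row miss)
  B: rows 0-1 cols 0-2 z=4 -> covers; best now B (z=4)
  C: rows 0-2 cols 0-6 z=3 -> covers; best now C (z=3)
Winner: C at z=3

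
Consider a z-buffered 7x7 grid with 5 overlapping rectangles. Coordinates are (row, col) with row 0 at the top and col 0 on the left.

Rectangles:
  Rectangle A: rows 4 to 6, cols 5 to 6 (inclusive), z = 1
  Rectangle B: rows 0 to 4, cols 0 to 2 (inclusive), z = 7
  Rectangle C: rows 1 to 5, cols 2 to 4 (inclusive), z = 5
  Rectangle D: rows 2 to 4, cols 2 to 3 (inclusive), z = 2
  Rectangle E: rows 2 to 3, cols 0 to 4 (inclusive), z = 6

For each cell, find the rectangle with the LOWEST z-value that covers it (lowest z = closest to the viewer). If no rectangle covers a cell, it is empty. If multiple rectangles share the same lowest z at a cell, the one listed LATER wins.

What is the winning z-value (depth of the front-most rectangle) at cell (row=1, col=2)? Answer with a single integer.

Answer: 5

Derivation:
Check cell (1,2):
  A: rows 4-6 cols 5-6 -> outside (row miss)
  B: rows 0-4 cols 0-2 z=7 -> covers; best now B (z=7)
  C: rows 1-5 cols 2-4 z=5 -> covers; best now C (z=5)
  D: rows 2-4 cols 2-3 -> outside (row miss)
  E: rows 2-3 cols 0-4 -> outside (row miss)
Winner: C at z=5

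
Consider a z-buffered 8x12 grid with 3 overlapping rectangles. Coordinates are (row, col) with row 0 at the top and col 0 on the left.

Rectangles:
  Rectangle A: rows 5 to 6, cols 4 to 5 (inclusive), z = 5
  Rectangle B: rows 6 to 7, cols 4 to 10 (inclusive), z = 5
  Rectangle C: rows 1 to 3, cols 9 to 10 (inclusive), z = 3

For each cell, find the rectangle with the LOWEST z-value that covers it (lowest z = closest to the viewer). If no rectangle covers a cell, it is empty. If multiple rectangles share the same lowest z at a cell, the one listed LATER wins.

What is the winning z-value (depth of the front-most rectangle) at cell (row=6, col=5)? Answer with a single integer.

Check cell (6,5):
  A: rows 5-6 cols 4-5 z=5 -> covers; best now A (z=5)
  B: rows 6-7 cols 4-10 z=5 -> covers; best now B (z=5)
  C: rows 1-3 cols 9-10 -> outside (row miss)
Winner: B at z=5

Answer: 5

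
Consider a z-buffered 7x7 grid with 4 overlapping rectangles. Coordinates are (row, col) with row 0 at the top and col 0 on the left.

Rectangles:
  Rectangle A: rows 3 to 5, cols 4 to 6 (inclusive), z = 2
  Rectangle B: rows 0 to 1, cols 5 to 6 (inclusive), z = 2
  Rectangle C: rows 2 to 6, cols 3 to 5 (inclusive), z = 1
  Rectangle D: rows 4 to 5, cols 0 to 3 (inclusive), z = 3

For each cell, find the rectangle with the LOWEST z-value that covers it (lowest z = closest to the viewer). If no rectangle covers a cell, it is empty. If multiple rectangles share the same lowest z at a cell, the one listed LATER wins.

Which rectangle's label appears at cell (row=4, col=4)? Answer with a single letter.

Check cell (4,4):
  A: rows 3-5 cols 4-6 z=2 -> covers; best now A (z=2)
  B: rows 0-1 cols 5-6 -> outside (row miss)
  C: rows 2-6 cols 3-5 z=1 -> covers; best now C (z=1)
  D: rows 4-5 cols 0-3 -> outside (col miss)
Winner: C at z=1

Answer: C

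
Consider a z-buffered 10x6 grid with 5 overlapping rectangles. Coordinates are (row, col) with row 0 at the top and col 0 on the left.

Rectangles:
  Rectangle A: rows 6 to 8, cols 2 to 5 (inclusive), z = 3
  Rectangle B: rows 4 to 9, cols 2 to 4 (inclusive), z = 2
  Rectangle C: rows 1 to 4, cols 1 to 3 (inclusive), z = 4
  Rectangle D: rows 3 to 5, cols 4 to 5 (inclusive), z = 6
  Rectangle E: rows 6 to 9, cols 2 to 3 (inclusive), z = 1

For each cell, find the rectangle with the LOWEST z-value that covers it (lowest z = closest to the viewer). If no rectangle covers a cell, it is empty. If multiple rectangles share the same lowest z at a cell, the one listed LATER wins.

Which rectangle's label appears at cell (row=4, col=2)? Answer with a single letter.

Check cell (4,2):
  A: rows 6-8 cols 2-5 -> outside (row miss)
  B: rows 4-9 cols 2-4 z=2 -> covers; best now B (z=2)
  C: rows 1-4 cols 1-3 z=4 -> covers; best now B (z=2)
  D: rows 3-5 cols 4-5 -> outside (col miss)
  E: rows 6-9 cols 2-3 -> outside (row miss)
Winner: B at z=2

Answer: B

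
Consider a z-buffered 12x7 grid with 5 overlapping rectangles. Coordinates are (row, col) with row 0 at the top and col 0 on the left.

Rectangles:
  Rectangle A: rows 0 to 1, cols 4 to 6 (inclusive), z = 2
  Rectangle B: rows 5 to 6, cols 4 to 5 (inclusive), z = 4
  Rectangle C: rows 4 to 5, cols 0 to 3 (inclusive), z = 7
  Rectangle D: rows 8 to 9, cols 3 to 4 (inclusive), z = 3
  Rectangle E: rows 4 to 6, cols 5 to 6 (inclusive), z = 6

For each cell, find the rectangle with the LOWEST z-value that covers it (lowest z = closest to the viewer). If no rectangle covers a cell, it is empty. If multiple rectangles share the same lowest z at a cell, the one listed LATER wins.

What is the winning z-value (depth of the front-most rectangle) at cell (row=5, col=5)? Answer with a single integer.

Check cell (5,5):
  A: rows 0-1 cols 4-6 -> outside (row miss)
  B: rows 5-6 cols 4-5 z=4 -> covers; best now B (z=4)
  C: rows 4-5 cols 0-3 -> outside (col miss)
  D: rows 8-9 cols 3-4 -> outside (row miss)
  E: rows 4-6 cols 5-6 z=6 -> covers; best now B (z=4)
Winner: B at z=4

Answer: 4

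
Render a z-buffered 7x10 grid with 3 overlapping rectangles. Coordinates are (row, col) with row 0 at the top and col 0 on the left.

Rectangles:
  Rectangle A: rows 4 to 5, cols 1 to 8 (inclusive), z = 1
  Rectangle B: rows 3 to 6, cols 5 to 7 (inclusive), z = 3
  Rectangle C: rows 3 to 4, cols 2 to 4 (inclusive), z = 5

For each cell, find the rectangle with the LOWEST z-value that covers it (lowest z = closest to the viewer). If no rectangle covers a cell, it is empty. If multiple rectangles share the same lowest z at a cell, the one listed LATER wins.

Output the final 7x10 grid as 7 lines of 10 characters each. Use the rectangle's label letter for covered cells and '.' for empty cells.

..........
..........
..........
..CCCBBB..
.AAAAAAAA.
.AAAAAAAA.
.....BBB..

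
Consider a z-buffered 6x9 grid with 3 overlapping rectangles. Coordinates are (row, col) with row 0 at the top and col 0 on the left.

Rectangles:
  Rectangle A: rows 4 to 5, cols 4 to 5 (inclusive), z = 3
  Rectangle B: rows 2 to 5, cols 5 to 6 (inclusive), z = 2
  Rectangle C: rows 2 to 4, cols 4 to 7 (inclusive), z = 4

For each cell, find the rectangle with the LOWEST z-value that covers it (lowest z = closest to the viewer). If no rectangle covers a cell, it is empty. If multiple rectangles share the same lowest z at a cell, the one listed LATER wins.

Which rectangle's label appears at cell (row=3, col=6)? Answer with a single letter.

Answer: B

Derivation:
Check cell (3,6):
  A: rows 4-5 cols 4-5 -> outside (row miss)
  B: rows 2-5 cols 5-6 z=2 -> covers; best now B (z=2)
  C: rows 2-4 cols 4-7 z=4 -> covers; best now B (z=2)
Winner: B at z=2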